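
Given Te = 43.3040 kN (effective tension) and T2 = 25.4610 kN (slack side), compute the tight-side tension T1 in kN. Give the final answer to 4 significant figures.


T1 = Te + T2 = 43.3040 + 25.4610
T1 = 68.77 kN


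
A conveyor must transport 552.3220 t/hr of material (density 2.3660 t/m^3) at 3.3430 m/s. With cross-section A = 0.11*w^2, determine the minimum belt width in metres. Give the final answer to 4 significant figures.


A_req = 552.3220 / (3.3430 * 2.3660 * 3600) = 0.0193972 m^2
w = sqrt(0.0193972 / 0.11)
w = 0.4199 m


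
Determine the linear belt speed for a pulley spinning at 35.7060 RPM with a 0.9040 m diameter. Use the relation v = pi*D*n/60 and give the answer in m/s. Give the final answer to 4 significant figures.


v = pi * 0.9040 * 35.7060 / 60
v = 1.690 m/s


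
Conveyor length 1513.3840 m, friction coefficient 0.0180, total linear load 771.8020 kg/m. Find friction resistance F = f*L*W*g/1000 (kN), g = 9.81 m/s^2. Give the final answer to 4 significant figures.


F = 0.0180 * 1513.3840 * 771.8020 * 9.81 / 1000
F = 206.3 kN


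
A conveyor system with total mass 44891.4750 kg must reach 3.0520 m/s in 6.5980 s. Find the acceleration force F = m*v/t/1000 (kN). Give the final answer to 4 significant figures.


F = 44891.4750 * 3.0520 / 6.5980 / 1000
F = 20.77 kN


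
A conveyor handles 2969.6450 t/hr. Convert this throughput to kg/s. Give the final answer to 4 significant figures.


m_dot = 2969.6450 * 1000 / 3600
m_dot = 824.9 kg/s


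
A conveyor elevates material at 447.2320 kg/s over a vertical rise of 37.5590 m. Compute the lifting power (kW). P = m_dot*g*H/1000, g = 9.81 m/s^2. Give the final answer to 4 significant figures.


P = 447.2320 * 9.81 * 37.5590 / 1000
P = 164.8 kW


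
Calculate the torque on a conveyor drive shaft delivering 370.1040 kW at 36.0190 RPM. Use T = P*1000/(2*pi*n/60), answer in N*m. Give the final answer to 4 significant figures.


omega = 2*pi*36.0190/60 = 3.7719 rad/s
T = 370.1040*1000 / 3.7719
T = 98120 N*m


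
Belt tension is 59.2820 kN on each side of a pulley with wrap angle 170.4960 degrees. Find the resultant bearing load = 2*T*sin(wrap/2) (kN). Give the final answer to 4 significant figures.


F = 2 * 59.2820 * sin(170.4960/2 deg)
F = 118.2 kN


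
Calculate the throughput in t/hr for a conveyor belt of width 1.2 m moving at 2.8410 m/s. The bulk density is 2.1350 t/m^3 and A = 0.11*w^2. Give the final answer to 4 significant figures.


A = 0.11 * 1.2^2 = 0.1584 m^2
C = 0.1584 * 2.8410 * 2.1350 * 3600
C = 3459 t/hr


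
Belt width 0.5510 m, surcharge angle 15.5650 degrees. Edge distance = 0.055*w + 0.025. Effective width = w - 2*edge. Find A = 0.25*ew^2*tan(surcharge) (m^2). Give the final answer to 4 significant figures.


edge = 0.055*0.5510 + 0.025 = 0.055305 m
ew = 0.5510 - 2*0.055305 = 0.44039 m
A = 0.25 * 0.44039^2 * tan(15.5650 deg)
A = 0.01351 m^2


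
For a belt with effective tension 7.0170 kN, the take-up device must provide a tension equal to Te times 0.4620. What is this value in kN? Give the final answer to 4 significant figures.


T_tu = 7.0170 * 0.4620
T_tu = 3.242 kN


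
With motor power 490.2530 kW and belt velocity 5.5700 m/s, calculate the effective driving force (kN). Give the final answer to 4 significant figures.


Te = P / v = 490.2530 / 5.5700
Te = 88.02 kN


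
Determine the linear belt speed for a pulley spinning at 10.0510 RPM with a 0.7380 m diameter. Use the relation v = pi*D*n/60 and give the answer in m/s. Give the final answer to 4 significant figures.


v = pi * 0.7380 * 10.0510 / 60
v = 0.3884 m/s


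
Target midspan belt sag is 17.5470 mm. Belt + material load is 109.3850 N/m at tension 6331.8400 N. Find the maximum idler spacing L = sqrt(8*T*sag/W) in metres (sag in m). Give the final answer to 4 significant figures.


sag = 17.5470/1000 = 0.017547 m
L = sqrt(8 * 6331.8400 * 0.017547 / 109.3850)
L = 2.851 m


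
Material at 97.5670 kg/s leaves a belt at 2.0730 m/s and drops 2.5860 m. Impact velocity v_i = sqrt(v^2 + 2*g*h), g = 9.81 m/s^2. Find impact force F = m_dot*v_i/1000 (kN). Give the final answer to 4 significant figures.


v_i = sqrt(2.0730^2 + 2*9.81*2.5860) = 7.41853 m/s
F = 97.5670 * 7.41853 / 1000
F = 0.7238 kN


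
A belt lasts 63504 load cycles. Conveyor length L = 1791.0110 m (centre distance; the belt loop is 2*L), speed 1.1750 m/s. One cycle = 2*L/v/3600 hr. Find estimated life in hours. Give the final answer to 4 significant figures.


cycle_time = 2 * 1791.0110 / 1.1750 / 3600 = 0.846814 hr
life = 63504 * 0.846814 = 53780 hours


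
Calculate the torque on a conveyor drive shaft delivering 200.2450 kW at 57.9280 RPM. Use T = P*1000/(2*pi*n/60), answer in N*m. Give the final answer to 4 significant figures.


omega = 2*pi*57.9280/60 = 6.06621 rad/s
T = 200.2450*1000 / 6.06621
T = 33010 N*m


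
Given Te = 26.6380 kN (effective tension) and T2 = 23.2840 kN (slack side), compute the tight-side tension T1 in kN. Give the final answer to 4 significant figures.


T1 = Te + T2 = 26.6380 + 23.2840
T1 = 49.92 kN


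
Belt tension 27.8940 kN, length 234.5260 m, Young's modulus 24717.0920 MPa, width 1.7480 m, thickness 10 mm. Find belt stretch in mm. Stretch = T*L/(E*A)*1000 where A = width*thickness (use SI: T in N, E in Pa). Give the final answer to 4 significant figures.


A = 1.7480 * 0.01 = 0.01748 m^2
Stretch = 27.8940*1000 * 234.5260 / (24717.0920e6 * 0.01748) * 1000
Stretch = 15.14 mm


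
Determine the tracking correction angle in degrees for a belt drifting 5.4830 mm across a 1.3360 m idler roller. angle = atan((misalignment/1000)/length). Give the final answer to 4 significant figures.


misalign_m = 5.4830 / 1000 = 0.005483 m
angle = atan(0.005483 / 1.3360)
angle = 0.2351 deg


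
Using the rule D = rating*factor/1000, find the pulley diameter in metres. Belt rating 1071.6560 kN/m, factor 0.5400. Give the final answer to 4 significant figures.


D = 1071.6560 * 0.5400 / 1000
D = 0.5787 m


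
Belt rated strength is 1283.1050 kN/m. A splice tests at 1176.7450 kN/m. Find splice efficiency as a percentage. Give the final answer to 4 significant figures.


Eff = 1176.7450 / 1283.1050 * 100
Eff = 91.71 %


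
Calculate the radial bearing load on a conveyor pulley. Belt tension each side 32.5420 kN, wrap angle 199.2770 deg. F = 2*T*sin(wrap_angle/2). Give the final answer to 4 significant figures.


F = 2 * 32.5420 * sin(199.2770/2 deg)
F = 64.17 kN


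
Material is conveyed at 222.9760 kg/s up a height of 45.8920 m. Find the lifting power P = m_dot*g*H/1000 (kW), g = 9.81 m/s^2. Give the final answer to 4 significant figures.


P = 222.9760 * 9.81 * 45.8920 / 1000
P = 100.4 kW


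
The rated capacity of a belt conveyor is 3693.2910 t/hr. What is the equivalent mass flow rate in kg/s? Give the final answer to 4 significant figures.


m_dot = 3693.2910 * 1000 / 3600
m_dot = 1026 kg/s


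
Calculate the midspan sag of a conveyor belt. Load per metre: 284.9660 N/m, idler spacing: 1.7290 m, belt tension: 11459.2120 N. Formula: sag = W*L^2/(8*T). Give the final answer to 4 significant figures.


sag = 284.9660 * 1.7290^2 / (8 * 11459.2120)
sag = 0.009293 m


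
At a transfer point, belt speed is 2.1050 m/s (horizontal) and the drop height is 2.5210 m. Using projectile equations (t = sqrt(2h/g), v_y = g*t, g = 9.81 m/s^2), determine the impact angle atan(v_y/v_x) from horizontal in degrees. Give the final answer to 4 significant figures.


t = sqrt(2*2.5210/9.81) = 0.716914 s
v_y = 9.81 * 0.716914 = 7.03293 m/s
angle = atan(7.03293 / 2.1050) = 73.34 deg


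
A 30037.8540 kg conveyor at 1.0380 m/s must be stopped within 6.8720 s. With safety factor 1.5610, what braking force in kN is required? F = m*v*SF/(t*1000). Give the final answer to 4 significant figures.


F = 30037.8540 * 1.0380 / 6.8720 * 1.5610 / 1000
F = 7.082 kN


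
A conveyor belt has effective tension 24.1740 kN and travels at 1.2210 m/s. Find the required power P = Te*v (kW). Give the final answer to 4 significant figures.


P = Te * v = 24.1740 * 1.2210
P = 29.52 kW


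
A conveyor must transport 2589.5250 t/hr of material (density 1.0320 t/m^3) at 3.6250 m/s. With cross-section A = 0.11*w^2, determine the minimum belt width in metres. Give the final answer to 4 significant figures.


A_req = 2589.5250 / (3.6250 * 1.0320 * 3600) = 0.192278 m^2
w = sqrt(0.192278 / 0.11)
w = 1.322 m


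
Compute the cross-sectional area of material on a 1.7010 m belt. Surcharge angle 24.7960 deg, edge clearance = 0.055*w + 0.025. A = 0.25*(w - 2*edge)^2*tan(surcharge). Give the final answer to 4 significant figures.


edge = 0.055*1.7010 + 0.025 = 0.118555 m
ew = 1.7010 - 2*0.118555 = 1.46389 m
A = 0.25 * 1.46389^2 * tan(24.7960 deg)
A = 0.2475 m^2


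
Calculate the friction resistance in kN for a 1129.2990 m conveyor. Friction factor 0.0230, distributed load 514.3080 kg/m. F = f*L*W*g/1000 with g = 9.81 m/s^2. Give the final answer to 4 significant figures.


F = 0.0230 * 1129.2990 * 514.3080 * 9.81 / 1000
F = 131.0 kN


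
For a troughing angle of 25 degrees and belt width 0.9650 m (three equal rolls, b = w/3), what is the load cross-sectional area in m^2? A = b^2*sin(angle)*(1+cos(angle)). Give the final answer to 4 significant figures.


b = 0.9650/3 = 0.321667 m
A = 0.321667^2 * sin(25 deg) * (1 + cos(25 deg))
A = 0.08336 m^2


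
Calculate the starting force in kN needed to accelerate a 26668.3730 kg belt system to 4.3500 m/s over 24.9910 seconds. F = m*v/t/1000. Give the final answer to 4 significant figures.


F = 26668.3730 * 4.3500 / 24.9910 / 1000
F = 4.642 kN


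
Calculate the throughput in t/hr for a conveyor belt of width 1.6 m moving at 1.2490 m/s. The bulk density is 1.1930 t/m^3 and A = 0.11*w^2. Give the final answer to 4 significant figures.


A = 0.11 * 1.6^2 = 0.2816 m^2
C = 0.2816 * 1.2490 * 1.1930 * 3600
C = 1511 t/hr


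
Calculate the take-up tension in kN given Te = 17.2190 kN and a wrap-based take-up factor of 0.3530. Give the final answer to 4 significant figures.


T_tu = 17.2190 * 0.3530
T_tu = 6.078 kN


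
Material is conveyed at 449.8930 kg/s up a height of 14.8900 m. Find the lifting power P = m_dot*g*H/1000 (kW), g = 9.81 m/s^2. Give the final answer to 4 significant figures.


P = 449.8930 * 9.81 * 14.8900 / 1000
P = 65.72 kW


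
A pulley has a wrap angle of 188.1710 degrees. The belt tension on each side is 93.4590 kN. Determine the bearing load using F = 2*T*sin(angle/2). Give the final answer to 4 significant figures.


F = 2 * 93.4590 * sin(188.1710/2 deg)
F = 186.4 kN


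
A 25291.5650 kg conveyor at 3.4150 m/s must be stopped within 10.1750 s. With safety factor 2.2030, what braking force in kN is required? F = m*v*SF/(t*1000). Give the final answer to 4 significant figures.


F = 25291.5650 * 3.4150 / 10.1750 * 2.2030 / 1000
F = 18.70 kN


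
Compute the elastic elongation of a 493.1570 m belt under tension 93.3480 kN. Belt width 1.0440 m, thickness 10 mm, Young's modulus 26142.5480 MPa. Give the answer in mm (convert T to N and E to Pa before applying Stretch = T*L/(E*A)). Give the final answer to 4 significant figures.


A = 1.0440 * 0.01 = 0.01044 m^2
Stretch = 93.3480*1000 * 493.1570 / (26142.5480e6 * 0.01044) * 1000
Stretch = 168.7 mm


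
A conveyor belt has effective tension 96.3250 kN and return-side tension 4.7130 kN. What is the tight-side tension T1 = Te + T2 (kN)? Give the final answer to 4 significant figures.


T1 = Te + T2 = 96.3250 + 4.7130
T1 = 101.0 kN


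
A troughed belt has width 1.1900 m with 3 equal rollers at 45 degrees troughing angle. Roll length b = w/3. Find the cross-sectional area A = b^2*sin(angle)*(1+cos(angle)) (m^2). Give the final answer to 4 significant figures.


b = 1.1900/3 = 0.396667 m
A = 0.396667^2 * sin(45 deg) * (1 + cos(45 deg))
A = 0.1899 m^2


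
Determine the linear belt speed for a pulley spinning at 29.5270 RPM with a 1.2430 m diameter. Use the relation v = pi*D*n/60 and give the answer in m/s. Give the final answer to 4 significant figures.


v = pi * 1.2430 * 29.5270 / 60
v = 1.922 m/s


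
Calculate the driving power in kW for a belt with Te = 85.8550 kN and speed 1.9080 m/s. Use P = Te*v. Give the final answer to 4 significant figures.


P = Te * v = 85.8550 * 1.9080
P = 163.8 kW


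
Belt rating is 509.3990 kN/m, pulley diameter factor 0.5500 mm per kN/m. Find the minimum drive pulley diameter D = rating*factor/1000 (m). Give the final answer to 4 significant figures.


D = 509.3990 * 0.5500 / 1000
D = 0.2802 m


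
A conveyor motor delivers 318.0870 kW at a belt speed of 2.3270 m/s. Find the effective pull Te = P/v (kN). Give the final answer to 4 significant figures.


Te = P / v = 318.0870 / 2.3270
Te = 136.7 kN


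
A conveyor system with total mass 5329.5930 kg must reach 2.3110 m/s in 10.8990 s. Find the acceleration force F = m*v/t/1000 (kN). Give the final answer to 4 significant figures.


F = 5329.5930 * 2.3110 / 10.8990 / 1000
F = 1.130 kN


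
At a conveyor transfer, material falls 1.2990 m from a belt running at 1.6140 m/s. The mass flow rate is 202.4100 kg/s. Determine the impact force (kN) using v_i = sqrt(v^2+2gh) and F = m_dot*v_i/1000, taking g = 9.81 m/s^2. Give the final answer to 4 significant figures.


v_i = sqrt(1.6140^2 + 2*9.81*1.2990) = 5.30013 m/s
F = 202.4100 * 5.30013 / 1000
F = 1.073 kN


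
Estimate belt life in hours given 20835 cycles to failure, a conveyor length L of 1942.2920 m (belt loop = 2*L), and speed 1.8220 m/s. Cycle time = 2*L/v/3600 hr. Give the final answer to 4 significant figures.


cycle_time = 2 * 1942.2920 / 1.8220 / 3600 = 0.592234 hr
life = 20835 * 0.592234 = 12340 hours


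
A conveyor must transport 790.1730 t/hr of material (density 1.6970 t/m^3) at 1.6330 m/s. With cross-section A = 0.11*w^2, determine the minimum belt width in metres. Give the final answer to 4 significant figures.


A_req = 790.1730 / (1.6330 * 1.6970 * 3600) = 0.0792048 m^2
w = sqrt(0.0792048 / 0.11)
w = 0.8486 m


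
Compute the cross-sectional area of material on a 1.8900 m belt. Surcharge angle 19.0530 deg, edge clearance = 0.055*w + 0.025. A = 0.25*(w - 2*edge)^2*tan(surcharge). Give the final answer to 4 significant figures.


edge = 0.055*1.8900 + 0.025 = 0.12895 m
ew = 1.8900 - 2*0.12895 = 1.6321 m
A = 0.25 * 1.6321^2 * tan(19.0530 deg)
A = 0.2300 m^2


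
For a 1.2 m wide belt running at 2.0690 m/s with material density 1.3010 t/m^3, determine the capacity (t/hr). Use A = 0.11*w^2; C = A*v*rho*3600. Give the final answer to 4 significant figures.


A = 0.11 * 1.2^2 = 0.1584 m^2
C = 0.1584 * 2.0690 * 1.3010 * 3600
C = 1535 t/hr


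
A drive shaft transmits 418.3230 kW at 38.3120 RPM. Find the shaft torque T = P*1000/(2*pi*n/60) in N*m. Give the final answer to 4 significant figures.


omega = 2*pi*38.3120/60 = 4.01202 rad/s
T = 418.3230*1000 / 4.01202
T = 104300 N*m


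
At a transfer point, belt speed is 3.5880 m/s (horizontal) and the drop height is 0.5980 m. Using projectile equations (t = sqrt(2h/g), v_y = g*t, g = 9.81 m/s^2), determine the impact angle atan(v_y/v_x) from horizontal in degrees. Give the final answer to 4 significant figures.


t = sqrt(2*0.5980/9.81) = 0.349165 s
v_y = 9.81 * 0.349165 = 3.42531 m/s
angle = atan(3.42531 / 3.5880) = 43.67 deg


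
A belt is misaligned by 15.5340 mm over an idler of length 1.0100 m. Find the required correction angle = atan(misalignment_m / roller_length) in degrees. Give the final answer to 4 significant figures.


misalign_m = 15.5340 / 1000 = 0.015534 m
angle = atan(0.015534 / 1.0100)
angle = 0.8812 deg


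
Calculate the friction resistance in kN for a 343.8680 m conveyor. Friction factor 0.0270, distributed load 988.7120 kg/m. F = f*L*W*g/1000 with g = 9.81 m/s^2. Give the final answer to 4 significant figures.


F = 0.0270 * 343.8680 * 988.7120 * 9.81 / 1000
F = 90.05 kN


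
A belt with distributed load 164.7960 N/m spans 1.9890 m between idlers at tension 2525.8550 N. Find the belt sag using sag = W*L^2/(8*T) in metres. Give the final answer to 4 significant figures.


sag = 164.7960 * 1.9890^2 / (8 * 2525.8550)
sag = 0.03226 m


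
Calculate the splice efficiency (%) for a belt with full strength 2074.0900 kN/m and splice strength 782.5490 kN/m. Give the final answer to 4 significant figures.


Eff = 782.5490 / 2074.0900 * 100
Eff = 37.73 %


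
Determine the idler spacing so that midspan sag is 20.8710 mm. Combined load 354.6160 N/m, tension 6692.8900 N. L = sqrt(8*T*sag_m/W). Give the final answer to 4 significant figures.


sag = 20.8710/1000 = 0.020871 m
L = sqrt(8 * 6692.8900 * 0.020871 / 354.6160)
L = 1.775 m


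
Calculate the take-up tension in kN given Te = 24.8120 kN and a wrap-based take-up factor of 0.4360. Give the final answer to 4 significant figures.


T_tu = 24.8120 * 0.4360
T_tu = 10.82 kN


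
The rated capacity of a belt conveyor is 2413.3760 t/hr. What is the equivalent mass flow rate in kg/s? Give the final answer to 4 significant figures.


m_dot = 2413.3760 * 1000 / 3600
m_dot = 670.4 kg/s


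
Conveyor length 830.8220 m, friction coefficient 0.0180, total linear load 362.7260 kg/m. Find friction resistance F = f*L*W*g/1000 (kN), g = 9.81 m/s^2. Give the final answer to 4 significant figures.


F = 0.0180 * 830.8220 * 362.7260 * 9.81 / 1000
F = 53.21 kN


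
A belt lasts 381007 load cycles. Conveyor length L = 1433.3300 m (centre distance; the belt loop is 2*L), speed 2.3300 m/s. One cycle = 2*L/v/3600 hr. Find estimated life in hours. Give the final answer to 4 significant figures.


cycle_time = 2 * 1433.3300 / 2.3300 / 3600 = 0.341757 hr
life = 381007 * 0.341757 = 130200 hours


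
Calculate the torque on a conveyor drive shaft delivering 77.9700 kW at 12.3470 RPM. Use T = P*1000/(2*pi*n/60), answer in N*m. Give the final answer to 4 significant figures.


omega = 2*pi*12.3470/60 = 1.29297 rad/s
T = 77.9700*1000 / 1.29297
T = 60300 N*m


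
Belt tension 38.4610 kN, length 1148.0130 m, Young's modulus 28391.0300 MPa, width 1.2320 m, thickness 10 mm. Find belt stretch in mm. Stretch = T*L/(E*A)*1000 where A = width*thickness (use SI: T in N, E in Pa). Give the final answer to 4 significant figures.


A = 1.2320 * 0.01 = 0.01232 m^2
Stretch = 38.4610*1000 * 1148.0130 / (28391.0300e6 * 0.01232) * 1000
Stretch = 126.2 mm


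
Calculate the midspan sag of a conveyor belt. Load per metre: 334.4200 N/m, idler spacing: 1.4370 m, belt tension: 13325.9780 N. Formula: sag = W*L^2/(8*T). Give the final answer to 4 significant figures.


sag = 334.4200 * 1.4370^2 / (8 * 13325.9780)
sag = 0.006478 m


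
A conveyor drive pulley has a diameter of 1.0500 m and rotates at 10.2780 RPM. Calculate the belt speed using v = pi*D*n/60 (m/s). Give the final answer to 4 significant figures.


v = pi * 1.0500 * 10.2780 / 60
v = 0.5651 m/s


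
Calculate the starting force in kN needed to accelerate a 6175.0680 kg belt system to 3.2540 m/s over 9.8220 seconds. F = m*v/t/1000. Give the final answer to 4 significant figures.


F = 6175.0680 * 3.2540 / 9.8220 / 1000
F = 2.046 kN


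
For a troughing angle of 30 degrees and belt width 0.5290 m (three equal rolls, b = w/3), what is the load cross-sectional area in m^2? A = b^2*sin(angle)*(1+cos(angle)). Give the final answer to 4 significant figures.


b = 0.5290/3 = 0.176333 m
A = 0.176333^2 * sin(30 deg) * (1 + cos(30 deg))
A = 0.02901 m^2


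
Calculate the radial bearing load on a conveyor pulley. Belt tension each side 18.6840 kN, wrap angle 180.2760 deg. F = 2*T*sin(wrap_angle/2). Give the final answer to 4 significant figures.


F = 2 * 18.6840 * sin(180.2760/2 deg)
F = 37.37 kN


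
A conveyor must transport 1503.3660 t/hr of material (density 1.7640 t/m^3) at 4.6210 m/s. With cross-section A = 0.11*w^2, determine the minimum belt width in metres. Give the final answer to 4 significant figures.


A_req = 1503.3660 / (4.6210 * 1.7640 * 3600) = 0.0512304 m^2
w = sqrt(0.0512304 / 0.11)
w = 0.6824 m


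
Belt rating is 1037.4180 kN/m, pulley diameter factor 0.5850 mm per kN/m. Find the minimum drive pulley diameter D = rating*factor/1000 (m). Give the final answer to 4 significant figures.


D = 1037.4180 * 0.5850 / 1000
D = 0.6069 m


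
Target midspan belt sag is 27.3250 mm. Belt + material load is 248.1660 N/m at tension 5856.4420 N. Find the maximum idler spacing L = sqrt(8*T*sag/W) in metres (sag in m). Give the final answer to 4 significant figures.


sag = 27.3250/1000 = 0.027325 m
L = sqrt(8 * 5856.4420 * 0.027325 / 248.1660)
L = 2.271 m


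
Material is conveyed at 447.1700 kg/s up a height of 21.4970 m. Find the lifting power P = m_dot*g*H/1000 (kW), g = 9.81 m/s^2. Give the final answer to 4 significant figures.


P = 447.1700 * 9.81 * 21.4970 / 1000
P = 94.30 kW


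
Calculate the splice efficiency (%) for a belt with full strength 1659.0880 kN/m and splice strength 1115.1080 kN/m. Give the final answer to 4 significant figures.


Eff = 1115.1080 / 1659.0880 * 100
Eff = 67.21 %


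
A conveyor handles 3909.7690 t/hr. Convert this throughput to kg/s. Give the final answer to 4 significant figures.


m_dot = 3909.7690 * 1000 / 3600
m_dot = 1086 kg/s


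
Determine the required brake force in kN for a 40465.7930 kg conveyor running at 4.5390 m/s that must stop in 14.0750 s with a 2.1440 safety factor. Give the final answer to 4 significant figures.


F = 40465.7930 * 4.5390 / 14.0750 * 2.1440 / 1000
F = 27.98 kN


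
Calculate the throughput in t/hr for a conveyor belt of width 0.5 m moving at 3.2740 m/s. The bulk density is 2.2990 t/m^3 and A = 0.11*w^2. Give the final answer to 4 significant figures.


A = 0.11 * 0.5^2 = 0.0275 m^2
C = 0.0275 * 3.2740 * 2.2990 * 3600
C = 745.2 t/hr


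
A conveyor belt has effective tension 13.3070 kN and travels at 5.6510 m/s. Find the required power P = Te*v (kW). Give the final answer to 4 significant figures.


P = Te * v = 13.3070 * 5.6510
P = 75.20 kW


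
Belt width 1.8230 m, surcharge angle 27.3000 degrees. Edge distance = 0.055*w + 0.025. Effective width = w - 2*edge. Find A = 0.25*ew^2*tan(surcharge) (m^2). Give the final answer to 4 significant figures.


edge = 0.055*1.8230 + 0.025 = 0.125265 m
ew = 1.8230 - 2*0.125265 = 1.57247 m
A = 0.25 * 1.57247^2 * tan(27.3000 deg)
A = 0.3191 m^2


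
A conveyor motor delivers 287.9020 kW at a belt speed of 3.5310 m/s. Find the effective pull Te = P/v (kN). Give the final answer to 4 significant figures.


Te = P / v = 287.9020 / 3.5310
Te = 81.54 kN


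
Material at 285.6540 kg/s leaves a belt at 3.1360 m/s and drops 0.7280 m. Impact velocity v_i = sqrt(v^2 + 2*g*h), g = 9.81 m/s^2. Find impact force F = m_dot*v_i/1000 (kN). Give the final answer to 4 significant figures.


v_i = sqrt(3.1360^2 + 2*9.81*0.7280) = 4.91099 m/s
F = 285.6540 * 4.91099 / 1000
F = 1.403 kN


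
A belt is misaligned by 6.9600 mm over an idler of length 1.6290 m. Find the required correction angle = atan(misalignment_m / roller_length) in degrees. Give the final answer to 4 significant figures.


misalign_m = 6.9600 / 1000 = 0.006960 m
angle = atan(0.006960 / 1.6290)
angle = 0.2448 deg


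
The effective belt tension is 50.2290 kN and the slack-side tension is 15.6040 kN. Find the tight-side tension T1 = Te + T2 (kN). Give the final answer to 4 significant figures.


T1 = Te + T2 = 50.2290 + 15.6040
T1 = 65.83 kN


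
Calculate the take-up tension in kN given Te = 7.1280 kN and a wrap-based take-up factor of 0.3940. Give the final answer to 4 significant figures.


T_tu = 7.1280 * 0.3940
T_tu = 2.808 kN


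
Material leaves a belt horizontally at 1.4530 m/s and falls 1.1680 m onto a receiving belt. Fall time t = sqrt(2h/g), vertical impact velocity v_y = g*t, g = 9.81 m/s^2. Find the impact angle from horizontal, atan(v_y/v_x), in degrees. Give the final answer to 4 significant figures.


t = sqrt(2*1.1680/9.81) = 0.48798 s
v_y = 9.81 * 0.48798 = 4.78708 m/s
angle = atan(4.78708 / 1.4530) = 73.12 deg


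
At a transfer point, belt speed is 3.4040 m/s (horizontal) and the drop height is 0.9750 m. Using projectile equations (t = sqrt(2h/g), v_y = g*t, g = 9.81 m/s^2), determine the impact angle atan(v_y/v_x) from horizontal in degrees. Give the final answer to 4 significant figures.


t = sqrt(2*0.9750/9.81) = 0.445844 s
v_y = 9.81 * 0.445844 = 4.37373 m/s
angle = atan(4.37373 / 3.4040) = 52.11 deg


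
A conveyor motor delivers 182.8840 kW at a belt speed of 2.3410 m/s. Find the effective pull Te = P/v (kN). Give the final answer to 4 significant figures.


Te = P / v = 182.8840 / 2.3410
Te = 78.12 kN


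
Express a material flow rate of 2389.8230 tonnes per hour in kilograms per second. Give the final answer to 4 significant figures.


m_dot = 2389.8230 * 1000 / 3600
m_dot = 663.8 kg/s


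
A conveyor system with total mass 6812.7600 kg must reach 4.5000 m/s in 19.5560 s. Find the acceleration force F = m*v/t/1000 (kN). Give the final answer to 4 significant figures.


F = 6812.7600 * 4.5000 / 19.5560 / 1000
F = 1.568 kN


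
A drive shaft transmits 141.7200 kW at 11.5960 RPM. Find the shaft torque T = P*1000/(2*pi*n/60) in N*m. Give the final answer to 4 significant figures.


omega = 2*pi*11.5960/60 = 1.21433 rad/s
T = 141.7200*1000 / 1.21433
T = 116700 N*m


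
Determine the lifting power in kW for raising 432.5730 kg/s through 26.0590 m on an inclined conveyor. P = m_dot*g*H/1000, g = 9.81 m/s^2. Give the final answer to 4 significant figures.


P = 432.5730 * 9.81 * 26.0590 / 1000
P = 110.6 kW


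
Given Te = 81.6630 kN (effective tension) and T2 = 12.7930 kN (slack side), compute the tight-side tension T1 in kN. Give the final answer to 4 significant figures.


T1 = Te + T2 = 81.6630 + 12.7930
T1 = 94.46 kN


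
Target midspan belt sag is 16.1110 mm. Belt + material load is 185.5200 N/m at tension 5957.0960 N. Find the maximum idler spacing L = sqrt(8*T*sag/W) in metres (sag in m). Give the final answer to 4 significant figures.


sag = 16.1110/1000 = 0.016111 m
L = sqrt(8 * 5957.0960 * 0.016111 / 185.5200)
L = 2.034 m


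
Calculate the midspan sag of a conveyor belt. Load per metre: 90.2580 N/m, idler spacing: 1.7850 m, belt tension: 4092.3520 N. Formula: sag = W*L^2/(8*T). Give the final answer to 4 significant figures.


sag = 90.2580 * 1.7850^2 / (8 * 4092.3520)
sag = 0.008784 m


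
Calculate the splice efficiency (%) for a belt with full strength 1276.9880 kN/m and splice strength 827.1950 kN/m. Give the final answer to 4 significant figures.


Eff = 827.1950 / 1276.9880 * 100
Eff = 64.78 %


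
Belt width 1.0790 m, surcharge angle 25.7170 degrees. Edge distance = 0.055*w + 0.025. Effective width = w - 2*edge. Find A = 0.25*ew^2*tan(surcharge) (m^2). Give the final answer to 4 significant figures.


edge = 0.055*1.0790 + 0.025 = 0.084345 m
ew = 1.0790 - 2*0.084345 = 0.91031 m
A = 0.25 * 0.91031^2 * tan(25.7170 deg)
A = 0.09978 m^2


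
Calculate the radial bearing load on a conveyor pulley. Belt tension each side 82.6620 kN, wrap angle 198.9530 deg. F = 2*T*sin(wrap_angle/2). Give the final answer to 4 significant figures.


F = 2 * 82.6620 * sin(198.9530/2 deg)
F = 163.1 kN


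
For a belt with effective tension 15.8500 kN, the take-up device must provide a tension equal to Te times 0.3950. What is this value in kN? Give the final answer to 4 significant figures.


T_tu = 15.8500 * 0.3950
T_tu = 6.261 kN


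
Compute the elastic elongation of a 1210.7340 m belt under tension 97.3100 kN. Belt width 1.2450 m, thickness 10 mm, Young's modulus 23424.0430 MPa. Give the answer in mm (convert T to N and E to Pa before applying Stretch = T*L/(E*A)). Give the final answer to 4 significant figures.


A = 1.2450 * 0.01 = 0.01245 m^2
Stretch = 97.3100*1000 * 1210.7340 / (23424.0430e6 * 0.01245) * 1000
Stretch = 404.0 mm


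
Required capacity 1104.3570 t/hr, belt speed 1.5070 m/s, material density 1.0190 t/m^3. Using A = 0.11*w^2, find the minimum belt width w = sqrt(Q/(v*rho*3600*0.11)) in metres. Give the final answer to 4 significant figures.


A_req = 1104.3570 / (1.5070 * 1.0190 * 3600) = 0.199765 m^2
w = sqrt(0.199765 / 0.11)
w = 1.348 m


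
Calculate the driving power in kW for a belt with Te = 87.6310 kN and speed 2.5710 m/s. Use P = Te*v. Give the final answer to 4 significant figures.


P = Te * v = 87.6310 * 2.5710
P = 225.3 kW


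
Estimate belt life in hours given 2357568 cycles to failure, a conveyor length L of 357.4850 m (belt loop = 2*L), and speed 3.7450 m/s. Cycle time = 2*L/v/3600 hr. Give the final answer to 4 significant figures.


cycle_time = 2 * 357.4850 / 3.7450 / 3600 = 0.0530314 hr
life = 2357568 * 0.0530314 = 125000 hours


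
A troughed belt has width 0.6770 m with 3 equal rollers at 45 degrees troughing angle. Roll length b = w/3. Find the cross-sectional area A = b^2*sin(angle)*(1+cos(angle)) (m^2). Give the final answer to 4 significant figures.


b = 0.6770/3 = 0.225667 m
A = 0.225667^2 * sin(45 deg) * (1 + cos(45 deg))
A = 0.06147 m^2


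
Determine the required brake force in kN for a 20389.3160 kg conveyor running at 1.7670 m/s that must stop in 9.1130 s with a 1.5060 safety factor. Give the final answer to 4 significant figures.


F = 20389.3160 * 1.7670 / 9.1130 * 1.5060 / 1000
F = 5.954 kN


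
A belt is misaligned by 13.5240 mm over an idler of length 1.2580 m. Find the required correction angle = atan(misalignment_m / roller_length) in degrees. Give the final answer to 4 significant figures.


misalign_m = 13.5240 / 1000 = 0.013524 m
angle = atan(0.013524 / 1.2580)
angle = 0.6159 deg


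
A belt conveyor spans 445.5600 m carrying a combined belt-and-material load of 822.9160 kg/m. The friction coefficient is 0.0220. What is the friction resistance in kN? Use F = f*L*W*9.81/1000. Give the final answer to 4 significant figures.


F = 0.0220 * 445.5600 * 822.9160 * 9.81 / 1000
F = 79.13 kN


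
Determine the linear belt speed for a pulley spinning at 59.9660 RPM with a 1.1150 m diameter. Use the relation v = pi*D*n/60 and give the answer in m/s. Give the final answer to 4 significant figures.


v = pi * 1.1150 * 59.9660 / 60
v = 3.501 m/s


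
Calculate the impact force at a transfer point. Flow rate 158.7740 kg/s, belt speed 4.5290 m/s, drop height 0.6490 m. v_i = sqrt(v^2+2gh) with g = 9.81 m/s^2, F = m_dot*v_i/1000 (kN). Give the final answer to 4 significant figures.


v_i = sqrt(4.5290^2 + 2*9.81*0.6490) = 5.76587 m/s
F = 158.7740 * 5.76587 / 1000
F = 0.9155 kN


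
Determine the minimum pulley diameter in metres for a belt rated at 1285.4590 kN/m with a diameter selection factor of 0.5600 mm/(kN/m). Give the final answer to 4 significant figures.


D = 1285.4590 * 0.5600 / 1000
D = 0.7199 m


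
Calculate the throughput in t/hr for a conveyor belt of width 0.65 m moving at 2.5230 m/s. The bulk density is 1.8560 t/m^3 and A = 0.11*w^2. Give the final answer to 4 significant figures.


A = 0.11 * 0.65^2 = 0.046475 m^2
C = 0.046475 * 2.5230 * 1.8560 * 3600
C = 783.5 t/hr


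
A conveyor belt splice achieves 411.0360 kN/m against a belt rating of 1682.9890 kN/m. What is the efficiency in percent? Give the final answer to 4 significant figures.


Eff = 411.0360 / 1682.9890 * 100
Eff = 24.42 %


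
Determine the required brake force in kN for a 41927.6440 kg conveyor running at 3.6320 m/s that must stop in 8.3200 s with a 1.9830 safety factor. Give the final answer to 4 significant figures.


F = 41927.6440 * 3.6320 / 8.3200 * 1.9830 / 1000
F = 36.29 kN


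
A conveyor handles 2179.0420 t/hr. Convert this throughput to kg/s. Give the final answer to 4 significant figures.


m_dot = 2179.0420 * 1000 / 3600
m_dot = 605.3 kg/s


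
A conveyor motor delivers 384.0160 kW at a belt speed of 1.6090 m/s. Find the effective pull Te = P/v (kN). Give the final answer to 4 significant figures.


Te = P / v = 384.0160 / 1.6090
Te = 238.7 kN


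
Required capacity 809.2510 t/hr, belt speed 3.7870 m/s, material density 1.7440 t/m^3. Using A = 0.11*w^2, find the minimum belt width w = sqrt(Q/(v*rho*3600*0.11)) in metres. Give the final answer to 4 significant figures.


A_req = 809.2510 / (3.7870 * 1.7440 * 3600) = 0.034036 m^2
w = sqrt(0.034036 / 0.11)
w = 0.5563 m


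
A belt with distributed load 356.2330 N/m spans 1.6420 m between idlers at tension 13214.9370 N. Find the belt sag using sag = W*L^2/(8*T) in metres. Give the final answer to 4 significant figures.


sag = 356.2330 * 1.6420^2 / (8 * 13214.9370)
sag = 0.009085 m


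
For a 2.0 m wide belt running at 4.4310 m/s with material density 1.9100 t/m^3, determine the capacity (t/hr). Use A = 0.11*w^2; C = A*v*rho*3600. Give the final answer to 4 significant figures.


A = 0.11 * 2.0^2 = 0.44 m^2
C = 0.44 * 4.4310 * 1.9100 * 3600
C = 13410 t/hr


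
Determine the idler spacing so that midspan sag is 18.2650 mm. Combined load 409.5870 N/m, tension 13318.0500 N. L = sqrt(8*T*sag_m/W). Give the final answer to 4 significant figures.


sag = 18.2650/1000 = 0.018265 m
L = sqrt(8 * 13318.0500 * 0.018265 / 409.5870)
L = 2.180 m


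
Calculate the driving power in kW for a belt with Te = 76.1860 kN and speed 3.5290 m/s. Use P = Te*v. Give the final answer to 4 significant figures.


P = Te * v = 76.1860 * 3.5290
P = 268.9 kW


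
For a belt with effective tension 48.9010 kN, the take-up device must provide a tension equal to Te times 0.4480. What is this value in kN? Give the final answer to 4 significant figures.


T_tu = 48.9010 * 0.4480
T_tu = 21.91 kN


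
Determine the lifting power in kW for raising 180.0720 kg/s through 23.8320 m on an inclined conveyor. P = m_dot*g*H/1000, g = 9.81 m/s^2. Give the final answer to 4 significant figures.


P = 180.0720 * 9.81 * 23.8320 / 1000
P = 42.10 kW


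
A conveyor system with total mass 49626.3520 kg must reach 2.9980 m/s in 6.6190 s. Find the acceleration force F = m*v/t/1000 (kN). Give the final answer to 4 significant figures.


F = 49626.3520 * 2.9980 / 6.6190 / 1000
F = 22.48 kN


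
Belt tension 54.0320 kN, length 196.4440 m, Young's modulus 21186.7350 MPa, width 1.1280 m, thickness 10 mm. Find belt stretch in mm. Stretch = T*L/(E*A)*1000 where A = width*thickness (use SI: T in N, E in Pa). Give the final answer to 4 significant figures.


A = 1.1280 * 0.01 = 0.01128 m^2
Stretch = 54.0320*1000 * 196.4440 / (21186.7350e6 * 0.01128) * 1000
Stretch = 44.41 mm


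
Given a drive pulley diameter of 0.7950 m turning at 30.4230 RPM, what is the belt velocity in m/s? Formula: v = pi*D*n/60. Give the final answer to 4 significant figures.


v = pi * 0.7950 * 30.4230 / 60
v = 1.266 m/s


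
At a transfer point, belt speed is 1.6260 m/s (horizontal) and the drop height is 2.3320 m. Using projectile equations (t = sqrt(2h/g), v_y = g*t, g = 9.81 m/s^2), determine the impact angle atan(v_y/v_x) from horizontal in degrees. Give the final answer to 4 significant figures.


t = sqrt(2*2.3320/9.81) = 0.689517 s
v_y = 9.81 * 0.689517 = 6.76416 m/s
angle = atan(6.76416 / 1.6260) = 76.48 deg


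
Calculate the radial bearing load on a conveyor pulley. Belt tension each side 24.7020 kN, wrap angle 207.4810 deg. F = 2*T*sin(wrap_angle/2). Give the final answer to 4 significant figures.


F = 2 * 24.7020 * sin(207.4810/2 deg)
F = 47.99 kN


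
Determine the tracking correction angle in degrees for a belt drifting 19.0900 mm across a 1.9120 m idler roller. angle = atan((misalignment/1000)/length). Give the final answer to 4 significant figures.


misalign_m = 19.0900 / 1000 = 0.019090 m
angle = atan(0.019090 / 1.9120)
angle = 0.5720 deg


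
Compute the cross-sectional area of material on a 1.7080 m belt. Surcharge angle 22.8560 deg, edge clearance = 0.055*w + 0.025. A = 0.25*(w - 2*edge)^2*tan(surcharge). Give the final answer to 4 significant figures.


edge = 0.055*1.7080 + 0.025 = 0.11894 m
ew = 1.7080 - 2*0.11894 = 1.47012 m
A = 0.25 * 1.47012^2 * tan(22.8560 deg)
A = 0.2277 m^2


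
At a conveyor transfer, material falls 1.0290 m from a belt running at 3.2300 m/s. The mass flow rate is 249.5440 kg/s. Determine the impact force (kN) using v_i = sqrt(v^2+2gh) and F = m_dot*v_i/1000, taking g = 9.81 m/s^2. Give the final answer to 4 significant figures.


v_i = sqrt(3.2300^2 + 2*9.81*1.0290) = 5.5337 m/s
F = 249.5440 * 5.5337 / 1000
F = 1.381 kN


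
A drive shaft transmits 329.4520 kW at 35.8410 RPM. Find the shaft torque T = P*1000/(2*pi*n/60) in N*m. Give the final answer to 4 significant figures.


omega = 2*pi*35.8410/60 = 3.75326 rad/s
T = 329.4520*1000 / 3.75326
T = 87780 N*m


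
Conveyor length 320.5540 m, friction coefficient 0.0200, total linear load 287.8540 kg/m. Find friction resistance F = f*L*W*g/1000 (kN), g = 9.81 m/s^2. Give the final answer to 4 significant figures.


F = 0.0200 * 320.5540 * 287.8540 * 9.81 / 1000
F = 18.10 kN


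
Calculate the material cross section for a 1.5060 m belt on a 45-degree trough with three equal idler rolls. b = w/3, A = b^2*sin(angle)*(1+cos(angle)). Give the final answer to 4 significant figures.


b = 1.5060/3 = 0.502 m
A = 0.502^2 * sin(45 deg) * (1 + cos(45 deg))
A = 0.3042 m^2


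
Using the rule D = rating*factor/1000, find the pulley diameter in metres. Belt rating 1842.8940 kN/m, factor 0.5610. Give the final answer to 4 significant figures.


D = 1842.8940 * 0.5610 / 1000
D = 1.034 m


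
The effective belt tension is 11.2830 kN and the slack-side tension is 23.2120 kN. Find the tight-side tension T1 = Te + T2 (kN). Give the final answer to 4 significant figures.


T1 = Te + T2 = 11.2830 + 23.2120
T1 = 34.49 kN


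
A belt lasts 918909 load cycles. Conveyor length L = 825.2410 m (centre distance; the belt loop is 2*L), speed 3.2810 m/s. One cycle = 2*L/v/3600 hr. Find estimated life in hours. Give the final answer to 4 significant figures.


cycle_time = 2 * 825.2410 / 3.2810 / 3600 = 0.139734 hr
life = 918909 * 0.139734 = 128400 hours


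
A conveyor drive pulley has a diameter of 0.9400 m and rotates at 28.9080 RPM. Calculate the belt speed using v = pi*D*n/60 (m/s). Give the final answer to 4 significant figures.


v = pi * 0.9400 * 28.9080 / 60
v = 1.423 m/s


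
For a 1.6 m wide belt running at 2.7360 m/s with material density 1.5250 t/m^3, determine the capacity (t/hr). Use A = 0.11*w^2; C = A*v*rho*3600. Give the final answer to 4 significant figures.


A = 0.11 * 1.6^2 = 0.2816 m^2
C = 0.2816 * 2.7360 * 1.5250 * 3600
C = 4230 t/hr


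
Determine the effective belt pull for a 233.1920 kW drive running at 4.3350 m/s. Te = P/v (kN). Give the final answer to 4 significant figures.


Te = P / v = 233.1920 / 4.3350
Te = 53.79 kN


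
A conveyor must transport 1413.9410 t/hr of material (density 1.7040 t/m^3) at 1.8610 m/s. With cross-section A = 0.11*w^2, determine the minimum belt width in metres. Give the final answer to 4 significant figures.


A_req = 1413.9410 / (1.8610 * 1.7040 * 3600) = 0.123855 m^2
w = sqrt(0.123855 / 0.11)
w = 1.061 m


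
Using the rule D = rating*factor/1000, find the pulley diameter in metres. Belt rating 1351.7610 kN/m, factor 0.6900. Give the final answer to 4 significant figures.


D = 1351.7610 * 0.6900 / 1000
D = 0.9327 m


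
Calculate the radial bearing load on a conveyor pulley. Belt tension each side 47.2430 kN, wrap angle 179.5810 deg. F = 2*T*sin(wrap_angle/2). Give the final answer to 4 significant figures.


F = 2 * 47.2430 * sin(179.5810/2 deg)
F = 94.49 kN


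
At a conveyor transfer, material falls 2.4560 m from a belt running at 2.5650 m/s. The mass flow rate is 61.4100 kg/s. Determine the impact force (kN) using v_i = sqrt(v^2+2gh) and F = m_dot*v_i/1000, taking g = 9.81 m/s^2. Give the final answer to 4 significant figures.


v_i = sqrt(2.5650^2 + 2*9.81*2.4560) = 7.4004 m/s
F = 61.4100 * 7.4004 / 1000
F = 0.4545 kN
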